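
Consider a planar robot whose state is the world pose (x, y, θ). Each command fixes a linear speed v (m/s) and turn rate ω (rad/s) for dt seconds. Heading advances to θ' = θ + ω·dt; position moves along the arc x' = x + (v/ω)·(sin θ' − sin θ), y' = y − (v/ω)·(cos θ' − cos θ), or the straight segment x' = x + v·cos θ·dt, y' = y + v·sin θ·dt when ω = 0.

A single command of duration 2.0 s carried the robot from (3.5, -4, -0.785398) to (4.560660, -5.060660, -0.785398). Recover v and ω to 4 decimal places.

Δθ = -0.785398 − -0.785398 = 0.000000
ω = Δθ/dt = 0.000000/2.0 = 0.0000
ω = 0 → v = (Δx·cos θ + Δy·sin θ)/dt = 0.7500

v = 0.7500, ω = 0.0000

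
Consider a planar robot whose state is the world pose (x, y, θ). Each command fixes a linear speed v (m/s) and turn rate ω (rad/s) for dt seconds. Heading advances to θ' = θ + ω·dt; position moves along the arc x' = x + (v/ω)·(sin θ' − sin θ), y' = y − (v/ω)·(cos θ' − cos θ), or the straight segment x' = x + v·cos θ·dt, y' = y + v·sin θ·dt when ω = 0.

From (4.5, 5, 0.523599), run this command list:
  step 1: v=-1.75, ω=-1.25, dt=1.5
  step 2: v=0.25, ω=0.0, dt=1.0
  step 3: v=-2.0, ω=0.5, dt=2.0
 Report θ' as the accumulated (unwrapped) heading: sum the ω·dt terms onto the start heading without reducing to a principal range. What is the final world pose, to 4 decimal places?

step 1: θ'=-1.3514 (R=1.4000) → pose (2.4336, 5.9077, -1.3514)
step 2: θ'=-1.3514 (straight) → pose (2.4880, 5.6637, -1.3514)
step 3: θ'=-0.3514 (R=-4.0000) → pose (-0.0393, 8.5487, -0.3514)

(-0.0393, 8.5487, -0.3514)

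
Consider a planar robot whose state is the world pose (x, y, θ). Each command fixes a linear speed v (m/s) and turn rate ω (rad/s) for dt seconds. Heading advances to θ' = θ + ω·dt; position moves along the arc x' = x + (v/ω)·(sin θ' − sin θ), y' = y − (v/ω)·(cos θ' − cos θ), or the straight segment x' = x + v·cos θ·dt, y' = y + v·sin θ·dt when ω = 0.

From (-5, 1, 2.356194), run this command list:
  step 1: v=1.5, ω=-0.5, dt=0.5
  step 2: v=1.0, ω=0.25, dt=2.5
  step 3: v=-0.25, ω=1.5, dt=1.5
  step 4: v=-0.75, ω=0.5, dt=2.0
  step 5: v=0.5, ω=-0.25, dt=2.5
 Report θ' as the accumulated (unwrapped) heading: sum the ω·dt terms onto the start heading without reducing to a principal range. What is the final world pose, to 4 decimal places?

step 1: θ'=2.1062 (R=-3.0000) → pose (-5.4589, 1.5908, 2.1062)
step 2: θ'=2.7312 (R=4.0000) → pose (-7.3032, 3.2179, 2.7312)
step 3: θ'=4.9812 (R=-0.1667) → pose (-7.0761, 3.4150, 4.9812)
step 4: θ'=5.9812 (R=-1.5000) → pose (-8.0761, 4.4487, 5.9812)
step 5: θ'=5.3562 (R=-2.0000) → pose (-7.0713, 3.7397, 5.3562)

(-7.0713, 3.7397, 5.3562)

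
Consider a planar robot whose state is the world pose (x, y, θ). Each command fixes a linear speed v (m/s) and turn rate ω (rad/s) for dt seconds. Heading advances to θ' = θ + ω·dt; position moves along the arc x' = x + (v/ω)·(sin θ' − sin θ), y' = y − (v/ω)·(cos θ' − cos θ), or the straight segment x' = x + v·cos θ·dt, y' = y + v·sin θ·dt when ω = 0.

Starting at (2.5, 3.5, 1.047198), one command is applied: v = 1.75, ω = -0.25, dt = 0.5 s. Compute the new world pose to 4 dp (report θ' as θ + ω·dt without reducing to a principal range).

θ' = 1.0472 + -0.25·0.5 = 0.9222
R = v/ω = 1.75/-0.25 = -7.0000
x' = 2.5 + -7.0000·(sin 0.9222 − sin 1.0472) = 2.9837
y' = 3.5 − -7.0000·(cos 0.9222 − cos 1.0472) = 4.2285

(2.9837, 4.2285, 0.9222)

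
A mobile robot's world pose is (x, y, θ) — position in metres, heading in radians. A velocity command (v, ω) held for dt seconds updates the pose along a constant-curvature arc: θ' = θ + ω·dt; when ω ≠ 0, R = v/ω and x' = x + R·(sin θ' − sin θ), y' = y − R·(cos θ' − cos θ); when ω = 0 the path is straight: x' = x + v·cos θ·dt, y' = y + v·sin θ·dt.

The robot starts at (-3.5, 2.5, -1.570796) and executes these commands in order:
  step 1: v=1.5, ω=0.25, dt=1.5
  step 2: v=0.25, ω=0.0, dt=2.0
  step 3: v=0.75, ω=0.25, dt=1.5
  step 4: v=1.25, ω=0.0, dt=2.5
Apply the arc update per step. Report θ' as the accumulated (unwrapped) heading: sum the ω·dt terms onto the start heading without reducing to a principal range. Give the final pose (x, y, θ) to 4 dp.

step 1: θ'=-1.1958 (R=6.0000) → pose (-3.0830, 0.3024, -1.1958)
step 2: θ'=-1.1958 (straight) → pose (-2.8999, -0.1629, -1.1958)
step 3: θ'=-0.8208 (R=3.0000) → pose (-2.3035, -1.1090, -0.8208)
step 4: θ'=-0.8208 (straight) → pose (-0.1733, -3.3955, -0.8208)

(-0.1733, -3.3955, -0.8208)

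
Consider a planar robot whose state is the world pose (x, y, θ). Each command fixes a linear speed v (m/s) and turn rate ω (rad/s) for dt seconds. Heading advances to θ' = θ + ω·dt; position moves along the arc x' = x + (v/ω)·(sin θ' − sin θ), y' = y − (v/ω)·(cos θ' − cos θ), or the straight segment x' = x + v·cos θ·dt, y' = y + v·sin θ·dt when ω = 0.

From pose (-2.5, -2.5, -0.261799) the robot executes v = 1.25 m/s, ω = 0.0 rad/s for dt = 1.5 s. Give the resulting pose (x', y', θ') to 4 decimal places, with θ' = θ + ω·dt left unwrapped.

(-0.6889, -2.9853, -0.2618)

θ' = -0.2618 + 0.0·1.5 = -0.2618
ω = 0 → straight: x' = -2.5 + 1.25·cos(-0.2618)·1.5 = -0.6889
y' = -2.5 + 1.25·sin(-0.2618)·1.5 = -2.9853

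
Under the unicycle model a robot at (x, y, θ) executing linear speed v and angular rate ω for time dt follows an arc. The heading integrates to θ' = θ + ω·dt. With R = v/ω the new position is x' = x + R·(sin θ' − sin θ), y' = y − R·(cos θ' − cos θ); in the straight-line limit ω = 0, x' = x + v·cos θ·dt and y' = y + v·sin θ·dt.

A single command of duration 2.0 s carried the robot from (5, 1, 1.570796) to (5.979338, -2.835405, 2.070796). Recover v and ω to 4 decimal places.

Δθ = 2.070796 − 1.570796 = 0.500000
ω = Δθ/dt = 0.500000/2.0 = 0.2500
R = −Δy/(cos θ' − cos θ) = -8.0000
v = R·ω = -8.0000·0.2500 = -2.0000

v = -2.0000, ω = 0.2500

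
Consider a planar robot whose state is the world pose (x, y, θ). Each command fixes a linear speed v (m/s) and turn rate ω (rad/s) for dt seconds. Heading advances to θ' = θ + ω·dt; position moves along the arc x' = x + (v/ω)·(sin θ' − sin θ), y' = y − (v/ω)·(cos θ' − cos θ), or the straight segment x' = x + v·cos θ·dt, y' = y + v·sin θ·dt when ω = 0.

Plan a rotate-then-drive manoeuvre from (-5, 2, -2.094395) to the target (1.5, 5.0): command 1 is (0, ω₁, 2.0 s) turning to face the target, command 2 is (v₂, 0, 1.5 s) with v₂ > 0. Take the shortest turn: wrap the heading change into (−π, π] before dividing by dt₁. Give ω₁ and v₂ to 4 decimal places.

heading to target = atan2(5−2, 1.5−-5) = 0.4324
Δθ = wrap(0.4324 − -2.0944) = 2.5268; ω₁ = Δθ/dt₁ = 1.2634
distance = √((1.5−-5)² + (5−2)²) = 7.1589; v₂ = distance/dt₂ = 4.7726

ω₁ = 1.2634, v₂ = 4.7726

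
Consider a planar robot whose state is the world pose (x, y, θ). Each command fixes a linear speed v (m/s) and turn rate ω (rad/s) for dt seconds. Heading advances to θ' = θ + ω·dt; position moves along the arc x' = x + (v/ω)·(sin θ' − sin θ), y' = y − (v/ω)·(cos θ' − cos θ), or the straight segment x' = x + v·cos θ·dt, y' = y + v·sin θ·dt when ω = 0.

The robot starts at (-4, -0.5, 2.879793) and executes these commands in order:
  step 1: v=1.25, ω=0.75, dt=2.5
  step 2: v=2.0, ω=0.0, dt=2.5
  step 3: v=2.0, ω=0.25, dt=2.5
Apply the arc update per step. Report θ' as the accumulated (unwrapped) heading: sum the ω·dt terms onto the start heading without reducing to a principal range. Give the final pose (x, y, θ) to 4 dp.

step 1: θ'=4.7548 (R=1.6667) → pose (-6.0965, -2.1805, 4.7548)
step 2: θ'=4.7548 (straight) → pose (-5.8846, -7.1760, 4.7548)
step 3: θ'=5.3798 (R=8.0000) → pose (-4.1752, -11.7885, 5.3798)

(-4.1752, -11.7885, 5.3798)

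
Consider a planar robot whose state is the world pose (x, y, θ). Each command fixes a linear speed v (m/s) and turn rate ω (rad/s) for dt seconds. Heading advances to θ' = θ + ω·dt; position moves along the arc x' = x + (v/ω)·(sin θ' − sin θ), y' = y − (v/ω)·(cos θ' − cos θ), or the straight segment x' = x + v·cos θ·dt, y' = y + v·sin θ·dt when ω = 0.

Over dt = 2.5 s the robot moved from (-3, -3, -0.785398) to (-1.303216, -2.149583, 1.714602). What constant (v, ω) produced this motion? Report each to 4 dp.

Δθ = 1.714602 − -0.785398 = 2.500000
ω = Δθ/dt = 2.500000/2.5 = 1.0000
R = Δx/(sin θ' − sin θ) = 1.0000
v = R·ω = 1.0000·1.0000 = 1.0000

v = 1.0000, ω = 1.0000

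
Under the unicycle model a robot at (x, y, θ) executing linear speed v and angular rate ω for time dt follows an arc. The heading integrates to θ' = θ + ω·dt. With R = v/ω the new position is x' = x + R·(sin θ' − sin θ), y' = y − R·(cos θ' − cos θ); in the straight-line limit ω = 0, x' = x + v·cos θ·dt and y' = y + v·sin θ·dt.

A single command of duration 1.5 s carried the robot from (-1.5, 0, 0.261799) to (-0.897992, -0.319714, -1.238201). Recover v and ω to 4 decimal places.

v = 0.5000, ω = -1.0000

Δθ = -1.238201 − 0.261799 = -1.500000
ω = Δθ/dt = -1.500000/1.5 = -1.0000
R = Δx/(sin θ' − sin θ) = -0.5000
v = R·ω = -0.5000·-1.0000 = 0.5000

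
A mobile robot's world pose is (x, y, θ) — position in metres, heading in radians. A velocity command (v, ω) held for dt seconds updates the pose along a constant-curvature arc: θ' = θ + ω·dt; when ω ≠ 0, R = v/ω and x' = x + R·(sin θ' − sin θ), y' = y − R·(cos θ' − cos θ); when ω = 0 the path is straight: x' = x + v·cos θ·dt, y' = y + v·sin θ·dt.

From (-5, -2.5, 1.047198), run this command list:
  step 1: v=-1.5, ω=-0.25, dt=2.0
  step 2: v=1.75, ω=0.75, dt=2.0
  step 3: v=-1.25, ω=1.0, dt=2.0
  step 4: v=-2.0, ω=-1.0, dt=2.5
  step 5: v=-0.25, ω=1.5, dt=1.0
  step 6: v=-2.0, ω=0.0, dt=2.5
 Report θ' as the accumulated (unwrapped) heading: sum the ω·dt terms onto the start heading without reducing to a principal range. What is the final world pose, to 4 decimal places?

step 1: θ'=0.5472 (R=6.0000) → pose (-7.0744, -4.6239, 0.5472)
step 2: θ'=2.0472 (R=2.3333) → pose (-6.2149, -1.5613, 2.0472)
step 3: θ'=4.0472 (R=-1.2500) → pose (-4.1206, -1.7595, 4.0472)
step 4: θ'=1.5472 (R=2.0000) → pose (-0.5475, -3.0411, 1.5472)
step 5: θ'=3.0472 (R=-0.1667) → pose (-0.3966, -3.2110, 3.0472)
step 6: θ'=3.0472 (straight) → pose (4.5811, -3.6823, 3.0472)

(4.5811, -3.6823, 3.0472)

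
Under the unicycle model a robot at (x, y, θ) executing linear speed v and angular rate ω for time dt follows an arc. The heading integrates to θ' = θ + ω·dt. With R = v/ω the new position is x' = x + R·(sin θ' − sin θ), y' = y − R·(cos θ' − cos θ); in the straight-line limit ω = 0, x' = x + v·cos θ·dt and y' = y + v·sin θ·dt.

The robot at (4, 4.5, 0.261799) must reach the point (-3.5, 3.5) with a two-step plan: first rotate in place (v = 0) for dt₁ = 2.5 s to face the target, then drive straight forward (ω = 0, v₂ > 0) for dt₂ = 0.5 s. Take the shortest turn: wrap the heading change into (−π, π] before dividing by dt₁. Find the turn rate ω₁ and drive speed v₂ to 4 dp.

ω₁ = 1.2049, v₂ = 15.1327

heading to target = atan2(3.5−4.5, -3.5−4) = -3.0090
Δθ = wrap(-3.0090 − 0.2618) = 3.0123; ω₁ = Δθ/dt₁ = 1.2049
distance = √((-3.5−4)² + (3.5−4.5)²) = 7.5664; v₂ = distance/dt₂ = 15.1327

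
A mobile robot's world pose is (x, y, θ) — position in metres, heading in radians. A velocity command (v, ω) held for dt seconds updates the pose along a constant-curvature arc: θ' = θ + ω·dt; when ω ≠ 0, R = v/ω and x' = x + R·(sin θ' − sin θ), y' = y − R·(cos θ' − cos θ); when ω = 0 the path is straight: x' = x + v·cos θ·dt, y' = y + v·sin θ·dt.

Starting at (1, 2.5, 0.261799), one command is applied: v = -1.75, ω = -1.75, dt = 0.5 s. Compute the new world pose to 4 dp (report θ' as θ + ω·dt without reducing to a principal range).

(0.1657, 2.6481, -0.6132)

θ' = 0.2618 + -1.75·0.5 = -0.6132
R = v/ω = -1.75/-1.75 = 1.0000
x' = 1 + 1.0000·(sin -0.6132 − sin 0.2618) = 0.1657
y' = 2.5 − 1.0000·(cos -0.6132 − cos 0.2618) = 2.6481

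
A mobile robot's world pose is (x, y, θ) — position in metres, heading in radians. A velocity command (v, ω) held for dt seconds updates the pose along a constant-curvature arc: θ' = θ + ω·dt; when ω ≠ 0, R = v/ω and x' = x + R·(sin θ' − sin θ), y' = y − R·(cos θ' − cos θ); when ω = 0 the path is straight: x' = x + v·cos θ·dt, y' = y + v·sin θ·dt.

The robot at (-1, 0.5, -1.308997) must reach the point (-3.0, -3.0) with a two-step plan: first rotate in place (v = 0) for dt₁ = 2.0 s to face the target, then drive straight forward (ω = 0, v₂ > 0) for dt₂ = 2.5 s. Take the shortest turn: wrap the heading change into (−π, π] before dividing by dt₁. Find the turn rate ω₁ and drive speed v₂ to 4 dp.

heading to target = atan2(-3−0.5, -3−-1) = -2.0899
Δθ = wrap(-2.0899 − -1.3090) = -0.7809; ω₁ = Δθ/dt₁ = -0.3905
distance = √((-3−-1)² + (-3−0.5)²) = 4.0311; v₂ = distance/dt₂ = 1.6125

ω₁ = -0.3905, v₂ = 1.6125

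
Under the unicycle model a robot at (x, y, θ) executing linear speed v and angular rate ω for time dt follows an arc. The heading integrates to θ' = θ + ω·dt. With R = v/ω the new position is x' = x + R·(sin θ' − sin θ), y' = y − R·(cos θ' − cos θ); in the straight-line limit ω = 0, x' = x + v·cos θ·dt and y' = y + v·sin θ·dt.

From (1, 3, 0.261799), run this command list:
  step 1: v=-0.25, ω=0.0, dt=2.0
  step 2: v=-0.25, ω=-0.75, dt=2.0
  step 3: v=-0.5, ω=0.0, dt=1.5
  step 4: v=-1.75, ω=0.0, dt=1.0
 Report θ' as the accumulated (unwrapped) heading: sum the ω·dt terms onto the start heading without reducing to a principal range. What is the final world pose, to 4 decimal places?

(-0.7005, 5.4467, -1.2382)

step 1: θ'=0.2618 (straight) → pose (0.5170, 2.8706, 0.2618)
step 2: θ'=-1.2382 (R=0.3333) → pose (0.1157, 3.0837, -1.2382)
step 3: θ'=-1.2382 (straight) → pose (-0.1292, 3.7926, -1.2382)
step 4: θ'=-1.2382 (straight) → pose (-0.7005, 5.4467, -1.2382)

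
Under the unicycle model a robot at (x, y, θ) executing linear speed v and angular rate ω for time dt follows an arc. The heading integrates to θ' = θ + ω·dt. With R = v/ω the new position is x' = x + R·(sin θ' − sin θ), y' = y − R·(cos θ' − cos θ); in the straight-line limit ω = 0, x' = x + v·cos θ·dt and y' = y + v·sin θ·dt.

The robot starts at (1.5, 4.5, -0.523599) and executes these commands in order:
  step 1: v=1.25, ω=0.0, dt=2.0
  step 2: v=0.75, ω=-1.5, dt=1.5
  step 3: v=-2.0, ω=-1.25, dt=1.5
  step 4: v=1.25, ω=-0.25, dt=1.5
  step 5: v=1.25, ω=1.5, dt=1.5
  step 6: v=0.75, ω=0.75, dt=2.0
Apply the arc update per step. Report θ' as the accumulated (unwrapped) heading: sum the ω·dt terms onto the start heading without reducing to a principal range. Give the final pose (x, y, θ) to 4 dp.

(4.3078, 2.6162, -1.2736)

step 1: θ'=-0.5236 (straight) → pose (3.6651, 3.2500, -0.5236)
step 2: θ'=-2.7736 (R=-0.5000) → pose (3.5949, 2.3505, -2.7736)
step 3: θ'=-4.6486 (R=1.6000) → pose (5.7673, 0.9596, -4.6486)
step 4: θ'=-5.0236 (R=-5.0000) → pose (5.9973, 2.8094, -5.0236)
step 5: θ'=-2.7736 (R=0.8333) → pose (4.9042, 3.8421, -2.7736)
step 6: θ'=-1.2736 (R=1.0000) → pose (4.3078, 2.6162, -1.2736)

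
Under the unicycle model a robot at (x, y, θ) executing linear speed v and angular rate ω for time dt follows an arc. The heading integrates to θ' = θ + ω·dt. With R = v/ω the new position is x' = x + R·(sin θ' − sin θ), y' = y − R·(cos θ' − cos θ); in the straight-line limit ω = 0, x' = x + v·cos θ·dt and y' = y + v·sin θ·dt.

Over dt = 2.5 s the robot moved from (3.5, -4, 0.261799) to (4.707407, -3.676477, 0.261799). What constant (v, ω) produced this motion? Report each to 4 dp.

Δθ = 0.261799 − 0.261799 = 0.000000
ω = Δθ/dt = 0.000000/2.5 = 0.0000
ω = 0 → v = (Δx·cos θ + Δy·sin θ)/dt = 0.5000

v = 0.5000, ω = 0.0000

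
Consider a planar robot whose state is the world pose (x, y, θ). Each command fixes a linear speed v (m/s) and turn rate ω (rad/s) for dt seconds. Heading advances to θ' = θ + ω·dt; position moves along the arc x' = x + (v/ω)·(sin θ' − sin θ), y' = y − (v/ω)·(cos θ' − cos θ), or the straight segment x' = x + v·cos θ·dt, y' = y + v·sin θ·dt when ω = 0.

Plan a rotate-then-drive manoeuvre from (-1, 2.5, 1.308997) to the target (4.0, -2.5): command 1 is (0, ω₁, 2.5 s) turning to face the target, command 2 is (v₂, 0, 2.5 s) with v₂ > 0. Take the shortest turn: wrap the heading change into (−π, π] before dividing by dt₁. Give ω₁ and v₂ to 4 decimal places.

heading to target = atan2(-2.5−2.5, 4−-1) = -0.7854
Δθ = wrap(-0.7854 − 1.3090) = -2.0944; ω₁ = Δθ/dt₁ = -0.8378
distance = √((4−-1)² + (-2.5−2.5)²) = 7.0711; v₂ = distance/dt₂ = 2.8284

ω₁ = -0.8378, v₂ = 2.8284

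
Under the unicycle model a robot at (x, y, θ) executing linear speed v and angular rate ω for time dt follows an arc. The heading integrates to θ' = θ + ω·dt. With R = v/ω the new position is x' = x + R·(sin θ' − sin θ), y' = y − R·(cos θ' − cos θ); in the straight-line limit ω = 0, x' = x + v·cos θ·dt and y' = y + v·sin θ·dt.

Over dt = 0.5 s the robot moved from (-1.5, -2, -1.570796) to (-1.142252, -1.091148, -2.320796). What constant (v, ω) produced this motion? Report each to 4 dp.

v = -2.0000, ω = -1.5000

Δθ = -2.320796 − -1.570796 = -0.750000
ω = Δθ/dt = -0.750000/0.5 = -1.5000
R = −Δy/(cos θ' − cos θ) = 1.3333
v = R·ω = 1.3333·-1.5000 = -2.0000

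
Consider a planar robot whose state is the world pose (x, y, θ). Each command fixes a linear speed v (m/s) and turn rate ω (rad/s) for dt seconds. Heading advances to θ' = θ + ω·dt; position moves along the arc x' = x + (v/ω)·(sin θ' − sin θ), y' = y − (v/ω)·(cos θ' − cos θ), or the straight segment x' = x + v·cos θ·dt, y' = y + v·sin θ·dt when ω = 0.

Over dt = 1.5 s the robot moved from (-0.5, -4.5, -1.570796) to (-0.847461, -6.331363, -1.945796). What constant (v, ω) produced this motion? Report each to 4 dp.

Δθ = -1.945796 − -1.570796 = -0.375000
ω = Δθ/dt = -0.375000/1.5 = -0.2500
R = −Δy/(cos θ' − cos θ) = -5.0000
v = R·ω = -5.0000·-0.2500 = 1.2500

v = 1.2500, ω = -0.2500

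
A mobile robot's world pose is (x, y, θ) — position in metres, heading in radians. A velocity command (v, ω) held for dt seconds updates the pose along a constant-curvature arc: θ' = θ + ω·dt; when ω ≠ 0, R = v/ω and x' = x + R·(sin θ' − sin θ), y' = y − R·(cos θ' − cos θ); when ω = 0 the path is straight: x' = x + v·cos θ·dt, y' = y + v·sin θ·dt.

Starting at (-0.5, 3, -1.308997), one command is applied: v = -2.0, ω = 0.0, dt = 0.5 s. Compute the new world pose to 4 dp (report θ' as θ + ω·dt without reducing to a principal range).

θ' = -1.3090 + 0.0·0.5 = -1.3090
ω = 0 → straight: x' = -0.5 + -2.0·cos(-1.3090)·0.5 = -0.7588
y' = 3 + -2.0·sin(-1.3090)·0.5 = 3.9659

(-0.7588, 3.9659, -1.3090)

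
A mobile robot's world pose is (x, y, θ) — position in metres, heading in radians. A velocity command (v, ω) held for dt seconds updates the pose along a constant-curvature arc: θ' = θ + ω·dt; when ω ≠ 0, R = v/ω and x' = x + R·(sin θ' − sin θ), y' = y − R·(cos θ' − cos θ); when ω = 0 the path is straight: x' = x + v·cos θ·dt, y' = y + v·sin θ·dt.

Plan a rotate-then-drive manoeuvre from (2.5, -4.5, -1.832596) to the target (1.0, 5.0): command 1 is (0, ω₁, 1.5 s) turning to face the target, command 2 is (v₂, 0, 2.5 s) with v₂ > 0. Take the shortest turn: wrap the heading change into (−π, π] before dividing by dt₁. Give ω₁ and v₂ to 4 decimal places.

ω₁ = -1.8155, v₂ = 3.8471

heading to target = atan2(5−-4.5, 1−2.5) = 1.7274
Δθ = wrap(1.7274 − -1.8326) = -2.7232; ω₁ = Δθ/dt₁ = -1.8155
distance = √((1−2.5)² + (5−-4.5)²) = 9.6177; v₂ = distance/dt₂ = 3.8471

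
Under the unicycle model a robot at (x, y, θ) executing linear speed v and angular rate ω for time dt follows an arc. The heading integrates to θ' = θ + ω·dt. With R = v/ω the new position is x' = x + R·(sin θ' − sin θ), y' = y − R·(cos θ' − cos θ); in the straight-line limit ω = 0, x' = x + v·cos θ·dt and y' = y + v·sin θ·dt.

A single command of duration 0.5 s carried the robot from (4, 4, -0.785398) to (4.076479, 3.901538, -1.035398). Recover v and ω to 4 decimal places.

v = 0.2500, ω = -0.5000

Δθ = -1.035398 − -0.785398 = -0.250000
ω = Δθ/dt = -0.250000/0.5 = -0.5000
R = −Δy/(cos θ' − cos θ) = -0.5000
v = R·ω = -0.5000·-0.5000 = 0.2500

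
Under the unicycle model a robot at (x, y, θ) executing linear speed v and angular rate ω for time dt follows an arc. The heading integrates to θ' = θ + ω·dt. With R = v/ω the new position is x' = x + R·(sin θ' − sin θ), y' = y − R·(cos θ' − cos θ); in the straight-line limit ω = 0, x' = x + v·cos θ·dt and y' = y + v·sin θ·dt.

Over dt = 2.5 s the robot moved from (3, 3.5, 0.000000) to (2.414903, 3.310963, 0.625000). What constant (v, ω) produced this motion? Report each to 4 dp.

v = -0.2500, ω = 0.2500

Δθ = 0.625000 − 0.000000 = 0.625000
ω = Δθ/dt = 0.625000/2.5 = 0.2500
R = Δx/(sin θ' − sin θ) = -1.0000
v = R·ω = -1.0000·0.2500 = -0.2500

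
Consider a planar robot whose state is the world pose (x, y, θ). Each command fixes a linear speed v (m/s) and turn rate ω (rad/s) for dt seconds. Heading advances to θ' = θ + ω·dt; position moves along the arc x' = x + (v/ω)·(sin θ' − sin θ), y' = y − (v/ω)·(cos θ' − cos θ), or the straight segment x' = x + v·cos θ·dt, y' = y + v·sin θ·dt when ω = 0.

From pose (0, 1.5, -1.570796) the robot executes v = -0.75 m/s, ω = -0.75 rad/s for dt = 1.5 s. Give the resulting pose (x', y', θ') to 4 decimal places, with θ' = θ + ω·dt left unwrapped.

(0.5688, 2.4023, -2.6958)

θ' = -1.5708 + -0.75·1.5 = -2.6958
R = v/ω = -0.75/-0.75 = 1.0000
x' = 0 + 1.0000·(sin -2.6958 − sin -1.5708) = 0.5688
y' = 1.5 − 1.0000·(cos -2.6958 − cos -1.5708) = 2.4023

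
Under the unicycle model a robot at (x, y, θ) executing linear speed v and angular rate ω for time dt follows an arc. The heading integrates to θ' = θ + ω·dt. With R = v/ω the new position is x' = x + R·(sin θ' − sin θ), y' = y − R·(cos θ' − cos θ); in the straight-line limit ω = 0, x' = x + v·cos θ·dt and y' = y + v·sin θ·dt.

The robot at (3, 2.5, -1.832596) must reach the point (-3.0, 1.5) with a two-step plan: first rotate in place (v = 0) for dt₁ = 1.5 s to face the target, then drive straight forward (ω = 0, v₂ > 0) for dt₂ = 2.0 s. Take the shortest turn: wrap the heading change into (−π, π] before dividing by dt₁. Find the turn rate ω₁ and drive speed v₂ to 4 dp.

heading to target = atan2(1.5−2.5, -3−3) = -2.9764
Δθ = wrap(-2.9764 − -1.8326) = -1.1438; ω₁ = Δθ/dt₁ = -0.7626
distance = √((-3−3)² + (1.5−2.5)²) = 6.0828; v₂ = distance/dt₂ = 3.0414

ω₁ = -0.7626, v₂ = 3.0414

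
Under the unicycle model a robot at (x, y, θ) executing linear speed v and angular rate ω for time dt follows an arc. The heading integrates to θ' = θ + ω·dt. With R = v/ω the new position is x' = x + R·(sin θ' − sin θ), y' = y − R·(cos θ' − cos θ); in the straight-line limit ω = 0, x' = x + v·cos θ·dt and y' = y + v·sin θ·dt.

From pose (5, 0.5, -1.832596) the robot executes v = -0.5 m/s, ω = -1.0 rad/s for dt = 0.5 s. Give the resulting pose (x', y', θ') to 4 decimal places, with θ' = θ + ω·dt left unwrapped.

θ' = -1.8326 + -1.0·0.5 = -2.3326
R = v/ω = -0.5/-1.0 = 0.5000
x' = 5 + 0.5000·(sin -2.3326 − sin -1.8326) = 5.1212
y' = 0.5 − 0.5000·(cos -2.3326 − cos -1.8326) = 0.7157

(5.1212, 0.7157, -2.3326)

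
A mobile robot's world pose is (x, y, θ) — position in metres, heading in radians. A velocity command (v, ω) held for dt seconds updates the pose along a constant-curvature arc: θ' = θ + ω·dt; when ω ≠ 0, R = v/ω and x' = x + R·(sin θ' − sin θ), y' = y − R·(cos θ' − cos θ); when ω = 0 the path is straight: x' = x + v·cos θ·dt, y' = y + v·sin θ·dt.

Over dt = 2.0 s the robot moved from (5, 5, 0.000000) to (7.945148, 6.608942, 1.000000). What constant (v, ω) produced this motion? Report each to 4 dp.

Δθ = 1.000000 − 0.000000 = 1.000000
ω = Δθ/dt = 1.000000/2.0 = 0.5000
R = Δx/(sin θ' − sin θ) = 3.5000
v = R·ω = 3.5000·0.5000 = 1.7500

v = 1.7500, ω = 0.5000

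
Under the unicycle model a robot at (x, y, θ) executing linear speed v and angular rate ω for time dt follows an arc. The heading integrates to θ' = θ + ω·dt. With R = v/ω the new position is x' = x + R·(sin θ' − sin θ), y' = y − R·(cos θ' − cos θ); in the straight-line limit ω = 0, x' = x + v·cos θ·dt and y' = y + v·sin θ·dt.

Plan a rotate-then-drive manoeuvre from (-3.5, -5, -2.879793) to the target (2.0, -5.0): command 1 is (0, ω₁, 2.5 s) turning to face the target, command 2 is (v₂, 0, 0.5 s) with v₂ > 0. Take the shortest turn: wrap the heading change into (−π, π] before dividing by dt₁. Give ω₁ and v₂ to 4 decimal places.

heading to target = atan2(-5−-5, 2−-3.5) = 0.0000
Δθ = wrap(0.0000 − -2.8798) = 2.8798; ω₁ = Δθ/dt₁ = 1.1519
distance = √((2−-3.5)² + (-5−-5)²) = 5.5000; v₂ = distance/dt₂ = 11.0000

ω₁ = 1.1519, v₂ = 11.0000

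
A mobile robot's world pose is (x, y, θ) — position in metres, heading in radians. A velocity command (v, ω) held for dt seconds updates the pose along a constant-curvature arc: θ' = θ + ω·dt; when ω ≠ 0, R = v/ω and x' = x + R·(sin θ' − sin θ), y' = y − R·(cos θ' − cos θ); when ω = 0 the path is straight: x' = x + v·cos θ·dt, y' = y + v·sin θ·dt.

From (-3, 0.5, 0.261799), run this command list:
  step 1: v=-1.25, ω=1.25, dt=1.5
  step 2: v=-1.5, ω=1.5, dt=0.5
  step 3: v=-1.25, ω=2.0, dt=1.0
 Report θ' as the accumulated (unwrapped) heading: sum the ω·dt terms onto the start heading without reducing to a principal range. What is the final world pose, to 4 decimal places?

(-2.2202, -0.7204, 4.8868)

step 1: θ'=2.1368 (R=-1.0000) → pose (-3.5852, -1.0022, 2.1368)
step 2: θ'=2.8868 (R=-1.0000) → pose (-2.9932, -1.4336, 2.8868)
step 3: θ'=4.8868 (R=-0.6250) → pose (-2.2202, -0.7204, 4.8868)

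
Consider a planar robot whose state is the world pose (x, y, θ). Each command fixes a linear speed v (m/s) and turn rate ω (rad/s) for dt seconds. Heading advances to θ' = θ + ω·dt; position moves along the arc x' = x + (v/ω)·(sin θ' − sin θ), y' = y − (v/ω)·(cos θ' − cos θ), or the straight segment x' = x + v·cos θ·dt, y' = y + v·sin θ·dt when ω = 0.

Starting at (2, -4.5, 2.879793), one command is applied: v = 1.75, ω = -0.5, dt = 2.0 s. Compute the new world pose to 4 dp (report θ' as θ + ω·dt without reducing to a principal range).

θ' = 2.8798 + -0.5·2.0 = 1.8798
R = v/ω = 1.75/-0.5 = -3.5000
x' = 2 + -3.5000·(sin 1.8798 − sin 2.8798) = -0.4284
y' = -4.5 − -3.5000·(cos 1.8798 − cos 2.8798) = -2.1836

(-0.4284, -2.1836, 1.8798)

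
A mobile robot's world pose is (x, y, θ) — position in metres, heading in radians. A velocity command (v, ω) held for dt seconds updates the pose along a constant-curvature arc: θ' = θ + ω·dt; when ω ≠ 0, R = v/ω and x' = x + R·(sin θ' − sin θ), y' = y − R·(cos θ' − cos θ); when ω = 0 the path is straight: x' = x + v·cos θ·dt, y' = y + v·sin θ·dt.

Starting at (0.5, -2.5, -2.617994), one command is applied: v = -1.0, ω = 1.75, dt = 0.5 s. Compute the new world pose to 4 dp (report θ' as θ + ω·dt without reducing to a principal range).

θ' = -2.6180 + 1.75·0.5 = -1.7430
R = v/ω = -1.0/1.75 = -0.5714
x' = 0.5 + -0.5714·(sin -1.7430 − sin -2.6180) = 0.7773
y' = -2.5 − -0.5714·(cos -1.7430 − cos -2.6180) = -2.1030

(0.7773, -2.1030, -1.7430)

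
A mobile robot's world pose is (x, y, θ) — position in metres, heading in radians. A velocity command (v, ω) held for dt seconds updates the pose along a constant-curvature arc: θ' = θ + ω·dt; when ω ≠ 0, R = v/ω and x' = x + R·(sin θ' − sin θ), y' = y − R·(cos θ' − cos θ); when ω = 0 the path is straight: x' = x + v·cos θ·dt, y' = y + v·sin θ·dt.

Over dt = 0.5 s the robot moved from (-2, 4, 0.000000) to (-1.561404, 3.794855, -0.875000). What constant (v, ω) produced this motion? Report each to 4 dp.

v = 1.0000, ω = -1.7500

Δθ = -0.875000 − 0.000000 = -0.875000
ω = Δθ/dt = -0.875000/0.5 = -1.7500
R = Δx/(sin θ' − sin θ) = -0.5714
v = R·ω = -0.5714·-1.7500 = 1.0000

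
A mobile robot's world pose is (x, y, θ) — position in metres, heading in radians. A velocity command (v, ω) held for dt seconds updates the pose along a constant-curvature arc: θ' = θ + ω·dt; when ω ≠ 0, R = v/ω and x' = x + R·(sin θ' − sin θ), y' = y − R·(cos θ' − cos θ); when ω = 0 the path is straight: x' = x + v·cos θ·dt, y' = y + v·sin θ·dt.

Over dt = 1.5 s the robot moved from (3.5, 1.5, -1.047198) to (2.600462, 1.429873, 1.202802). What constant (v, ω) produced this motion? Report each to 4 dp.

Δθ = 1.202802 − -1.047198 = 2.250000
ω = Δθ/dt = 2.250000/1.5 = 1.5000
R = Δx/(sin θ' − sin θ) = -0.5000
v = R·ω = -0.5000·1.5000 = -0.7500

v = -0.7500, ω = 1.5000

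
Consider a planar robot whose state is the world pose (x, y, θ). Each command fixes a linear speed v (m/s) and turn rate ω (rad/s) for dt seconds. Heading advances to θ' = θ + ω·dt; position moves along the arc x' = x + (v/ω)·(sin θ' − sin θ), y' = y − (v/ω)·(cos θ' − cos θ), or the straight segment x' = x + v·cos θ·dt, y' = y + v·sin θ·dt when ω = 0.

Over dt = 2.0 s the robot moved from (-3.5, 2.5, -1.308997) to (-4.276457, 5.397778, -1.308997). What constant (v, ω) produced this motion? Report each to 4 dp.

Δθ = -1.308997 − -1.308997 = 0.000000
ω = Δθ/dt = 0.000000/2.0 = 0.0000
ω = 0 → v = (Δx·cos θ + Δy·sin θ)/dt = -1.5000

v = -1.5000, ω = 0.0000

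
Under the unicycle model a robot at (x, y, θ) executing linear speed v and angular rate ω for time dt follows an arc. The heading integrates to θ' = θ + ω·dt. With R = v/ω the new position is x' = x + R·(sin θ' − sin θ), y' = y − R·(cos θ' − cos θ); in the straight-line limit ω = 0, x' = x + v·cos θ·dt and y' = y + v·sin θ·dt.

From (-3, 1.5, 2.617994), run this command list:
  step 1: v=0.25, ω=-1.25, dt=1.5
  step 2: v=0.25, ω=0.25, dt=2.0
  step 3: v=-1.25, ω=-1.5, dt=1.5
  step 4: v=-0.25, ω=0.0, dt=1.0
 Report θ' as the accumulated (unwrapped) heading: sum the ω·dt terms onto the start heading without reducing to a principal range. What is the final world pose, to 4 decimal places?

step 1: θ'=0.7430 (R=-0.2000) → pose (-3.0353, 1.8205, 0.7430)
step 2: θ'=1.2430 (R=1.0000) → pose (-2.7650, 2.2350, 1.2430)
step 3: θ'=-1.0070 (R=0.8333) → pose (-4.2584, 2.0580, -1.0070)
step 4: θ'=-1.0070 (straight) → pose (-4.3920, 2.2693, -1.0070)

(-4.3920, 2.2693, -1.0070)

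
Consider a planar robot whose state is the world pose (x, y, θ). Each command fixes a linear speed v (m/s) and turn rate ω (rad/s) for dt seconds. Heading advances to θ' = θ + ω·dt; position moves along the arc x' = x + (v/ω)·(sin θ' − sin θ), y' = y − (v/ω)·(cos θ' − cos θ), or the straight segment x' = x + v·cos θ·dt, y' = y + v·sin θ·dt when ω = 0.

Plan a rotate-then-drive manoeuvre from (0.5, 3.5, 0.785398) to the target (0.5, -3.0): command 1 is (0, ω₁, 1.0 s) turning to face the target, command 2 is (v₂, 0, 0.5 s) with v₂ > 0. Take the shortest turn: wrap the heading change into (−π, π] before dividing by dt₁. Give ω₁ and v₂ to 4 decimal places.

ω₁ = -2.3562, v₂ = 13.0000

heading to target = atan2(-3−3.5, 0.5−0.5) = -1.5708
Δθ = wrap(-1.5708 − 0.7854) = -2.3562; ω₁ = Δθ/dt₁ = -2.3562
distance = √((0.5−0.5)² + (-3−3.5)²) = 6.5000; v₂ = distance/dt₂ = 13.0000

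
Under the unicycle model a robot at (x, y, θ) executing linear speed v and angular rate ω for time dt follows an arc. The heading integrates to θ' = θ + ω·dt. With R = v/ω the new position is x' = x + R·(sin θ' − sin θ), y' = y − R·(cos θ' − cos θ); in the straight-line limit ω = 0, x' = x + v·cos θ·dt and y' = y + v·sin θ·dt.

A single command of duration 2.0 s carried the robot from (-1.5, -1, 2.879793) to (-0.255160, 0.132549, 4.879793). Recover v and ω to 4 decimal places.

v = -1.0000, ω = 1.0000

Δθ = 4.879793 − 2.879793 = 2.000000
ω = Δθ/dt = 2.000000/2.0 = 1.0000
R = Δx/(sin θ' − sin θ) = -1.0000
v = R·ω = -1.0000·1.0000 = -1.0000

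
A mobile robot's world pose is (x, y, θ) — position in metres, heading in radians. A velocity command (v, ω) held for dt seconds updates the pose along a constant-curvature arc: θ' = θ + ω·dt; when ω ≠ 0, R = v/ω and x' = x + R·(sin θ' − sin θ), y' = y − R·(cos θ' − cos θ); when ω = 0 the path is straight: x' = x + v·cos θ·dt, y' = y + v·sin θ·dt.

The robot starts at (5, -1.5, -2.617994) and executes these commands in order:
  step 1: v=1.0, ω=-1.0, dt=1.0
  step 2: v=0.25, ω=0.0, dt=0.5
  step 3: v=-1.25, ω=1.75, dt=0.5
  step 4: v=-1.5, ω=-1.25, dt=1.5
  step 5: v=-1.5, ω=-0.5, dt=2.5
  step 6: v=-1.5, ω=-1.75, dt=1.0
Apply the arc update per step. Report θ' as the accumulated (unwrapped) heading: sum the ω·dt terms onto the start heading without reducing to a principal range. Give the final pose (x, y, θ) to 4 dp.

step 1: θ'=-3.6180 (R=-1.0000) → pose (4.0414, -1.5226, -3.6180)
step 2: θ'=-3.6180 (straight) → pose (3.9303, -1.4653, -3.6180)
step 3: θ'=-2.7430 (R=-0.7143) → pose (4.5351, -1.4888, -2.7430)
step 4: θ'=-4.6180 (R=1.2000) → pose (6.1955, -2.4817, -4.6180)
step 5: θ'=-5.8680 (R=3.0000) → pose (4.4190, -5.5095, -5.8680)
step 6: θ'=-7.6180 (R=0.8571) → pose (3.2399, -4.9256, -7.6180)

(3.2399, -4.9256, -7.6180)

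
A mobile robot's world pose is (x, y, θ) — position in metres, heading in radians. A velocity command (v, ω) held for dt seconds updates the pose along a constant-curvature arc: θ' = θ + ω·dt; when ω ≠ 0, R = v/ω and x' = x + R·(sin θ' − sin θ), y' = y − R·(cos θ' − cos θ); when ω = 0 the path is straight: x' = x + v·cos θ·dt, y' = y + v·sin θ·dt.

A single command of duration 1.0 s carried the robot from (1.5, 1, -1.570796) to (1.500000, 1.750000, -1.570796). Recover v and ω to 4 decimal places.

Δθ = -1.570796 − -1.570796 = 0.000000
ω = Δθ/dt = 0.000000/1.0 = 0.0000
ω = 0 → v = (Δx·cos θ + Δy·sin θ)/dt = -0.7500

v = -0.7500, ω = 0.0000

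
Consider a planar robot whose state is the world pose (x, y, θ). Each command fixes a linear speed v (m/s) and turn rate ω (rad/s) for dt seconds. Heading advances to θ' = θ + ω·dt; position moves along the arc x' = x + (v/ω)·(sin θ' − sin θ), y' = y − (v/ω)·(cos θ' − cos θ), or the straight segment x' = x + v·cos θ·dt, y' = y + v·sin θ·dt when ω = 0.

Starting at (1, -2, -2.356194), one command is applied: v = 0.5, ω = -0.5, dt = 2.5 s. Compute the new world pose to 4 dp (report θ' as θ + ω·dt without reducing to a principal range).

θ' = -2.3562 + -0.5·2.5 = -3.6062
R = v/ω = 0.5/-0.5 = -1.0000
x' = 1 + -1.0000·(sin -3.6062 − sin -2.3562) = -0.1552
y' = -2 − -1.0000·(cos -3.6062 − cos -2.3562) = -2.1869

(-0.1552, -2.1869, -3.6062)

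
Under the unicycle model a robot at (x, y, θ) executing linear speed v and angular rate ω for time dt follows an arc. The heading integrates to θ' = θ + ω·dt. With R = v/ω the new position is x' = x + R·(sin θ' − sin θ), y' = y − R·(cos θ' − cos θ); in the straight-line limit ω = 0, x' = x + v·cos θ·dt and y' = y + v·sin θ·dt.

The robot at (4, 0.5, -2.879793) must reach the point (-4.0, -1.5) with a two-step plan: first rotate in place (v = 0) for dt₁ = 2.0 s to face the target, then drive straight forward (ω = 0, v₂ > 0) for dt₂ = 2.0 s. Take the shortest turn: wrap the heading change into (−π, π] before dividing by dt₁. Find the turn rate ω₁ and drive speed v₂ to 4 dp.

ω₁ = -0.0084, v₂ = 4.1231

heading to target = atan2(-1.5−0.5, -4−4) = -2.8966
Δθ = wrap(-2.8966 − -2.8798) = -0.0168; ω₁ = Δθ/dt₁ = -0.0084
distance = √((-4−4)² + (-1.5−0.5)²) = 8.2462; v₂ = distance/dt₂ = 4.1231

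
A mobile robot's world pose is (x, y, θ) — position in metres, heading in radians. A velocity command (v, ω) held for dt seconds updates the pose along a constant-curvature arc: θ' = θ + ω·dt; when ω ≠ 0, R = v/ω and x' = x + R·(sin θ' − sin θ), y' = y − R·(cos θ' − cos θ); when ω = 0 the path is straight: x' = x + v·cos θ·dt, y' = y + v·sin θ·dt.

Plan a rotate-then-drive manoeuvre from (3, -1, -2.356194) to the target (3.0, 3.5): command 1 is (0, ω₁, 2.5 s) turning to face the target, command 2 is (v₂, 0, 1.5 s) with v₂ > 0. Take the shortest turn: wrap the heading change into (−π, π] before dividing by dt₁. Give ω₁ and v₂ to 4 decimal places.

heading to target = atan2(3.5−-1, 3−3) = 1.5708
Δθ = wrap(1.5708 − -2.3562) = -2.3562; ω₁ = Δθ/dt₁ = -0.9425
distance = √((3−3)² + (3.5−-1)²) = 4.5000; v₂ = distance/dt₂ = 3.0000

ω₁ = -0.9425, v₂ = 3.0000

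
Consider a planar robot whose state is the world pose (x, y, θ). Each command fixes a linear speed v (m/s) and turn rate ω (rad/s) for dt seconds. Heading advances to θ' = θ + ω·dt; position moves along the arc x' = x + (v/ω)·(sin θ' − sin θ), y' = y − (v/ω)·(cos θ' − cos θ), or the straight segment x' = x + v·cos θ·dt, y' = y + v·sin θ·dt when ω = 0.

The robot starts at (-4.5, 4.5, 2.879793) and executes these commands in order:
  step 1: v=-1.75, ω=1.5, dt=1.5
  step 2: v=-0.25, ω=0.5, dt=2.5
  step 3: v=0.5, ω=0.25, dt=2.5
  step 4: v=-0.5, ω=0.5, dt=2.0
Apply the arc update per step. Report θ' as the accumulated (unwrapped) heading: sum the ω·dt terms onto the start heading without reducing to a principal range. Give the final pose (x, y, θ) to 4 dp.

(-2.8366, 5.9830, 8.0048)

step 1: θ'=5.1298 (R=-1.1667) → pose (-3.1315, 6.0999, 5.1298)
step 2: θ'=6.3798 (R=-0.5000) → pose (-3.6368, 6.3948, 6.3798)
step 3: θ'=7.0048 (R=2.0000) → pose (-2.5086, 6.8840, 7.0048)
step 4: θ'=8.0048 (R=-1.0000) → pose (-2.8366, 5.9830, 8.0048)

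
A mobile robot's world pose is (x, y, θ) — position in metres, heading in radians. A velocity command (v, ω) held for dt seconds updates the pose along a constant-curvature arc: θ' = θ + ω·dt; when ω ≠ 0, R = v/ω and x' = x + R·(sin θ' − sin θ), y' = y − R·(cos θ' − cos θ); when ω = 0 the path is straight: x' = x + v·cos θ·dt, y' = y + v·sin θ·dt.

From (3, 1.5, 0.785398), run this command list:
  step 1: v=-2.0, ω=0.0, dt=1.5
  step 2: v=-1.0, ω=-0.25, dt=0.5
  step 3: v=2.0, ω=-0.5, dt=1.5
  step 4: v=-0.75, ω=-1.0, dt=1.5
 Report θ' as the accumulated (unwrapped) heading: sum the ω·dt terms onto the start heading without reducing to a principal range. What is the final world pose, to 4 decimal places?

step 1: θ'=0.7854 (straight) → pose (0.8787, -0.6213, 0.7854)
step 2: θ'=0.6604 (R=4.0000) → pose (0.5040, -0.9519, 0.6604)
step 3: θ'=-0.0896 (R=-4.0000) → pose (3.3156, -0.1269, -0.0896)
step 4: θ'=-1.5896 (R=0.7500) → pose (2.6329, 0.6342, -1.5896)

(2.6329, 0.6342, -1.5896)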